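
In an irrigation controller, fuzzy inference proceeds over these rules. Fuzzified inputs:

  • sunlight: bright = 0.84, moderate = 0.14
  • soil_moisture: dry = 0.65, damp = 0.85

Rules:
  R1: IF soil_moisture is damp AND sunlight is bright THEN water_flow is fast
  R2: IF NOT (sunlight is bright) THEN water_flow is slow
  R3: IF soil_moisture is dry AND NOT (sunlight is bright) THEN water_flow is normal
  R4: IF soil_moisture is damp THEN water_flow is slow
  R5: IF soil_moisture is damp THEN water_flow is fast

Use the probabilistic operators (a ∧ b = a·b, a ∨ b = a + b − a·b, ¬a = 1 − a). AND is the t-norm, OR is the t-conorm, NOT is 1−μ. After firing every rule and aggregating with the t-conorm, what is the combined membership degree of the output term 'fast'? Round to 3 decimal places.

0.957

R1: damp=0.85, bright=0.84; AND[a·b] → w = 0.7140
R2: ¬bright=1−0.84=0.16 → w = 0.1600
R3: dry=0.65, ¬bright=1−0.84=0.16; AND[a·b] → w = 0.1040
R4: damp=0.85 → w = 0.8500
R5: damp=0.85 → w = 0.8500
Rules with consequent 'fast': {R1, R5} → strengths 0.7140, 0.8500
Aggregate via t-conorm [a + b − a·b]: 0.9571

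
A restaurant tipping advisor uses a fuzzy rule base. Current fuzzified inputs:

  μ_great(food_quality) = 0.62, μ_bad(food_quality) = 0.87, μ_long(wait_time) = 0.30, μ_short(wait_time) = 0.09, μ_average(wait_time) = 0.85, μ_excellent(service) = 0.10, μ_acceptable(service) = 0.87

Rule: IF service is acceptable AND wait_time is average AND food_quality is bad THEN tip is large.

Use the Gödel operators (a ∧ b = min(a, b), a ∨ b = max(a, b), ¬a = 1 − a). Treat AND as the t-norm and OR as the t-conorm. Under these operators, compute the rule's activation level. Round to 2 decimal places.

firing strength: acceptable=0.87, average=0.85, bad=0.87; AND[min(a, b)] → w = 0.85

0.85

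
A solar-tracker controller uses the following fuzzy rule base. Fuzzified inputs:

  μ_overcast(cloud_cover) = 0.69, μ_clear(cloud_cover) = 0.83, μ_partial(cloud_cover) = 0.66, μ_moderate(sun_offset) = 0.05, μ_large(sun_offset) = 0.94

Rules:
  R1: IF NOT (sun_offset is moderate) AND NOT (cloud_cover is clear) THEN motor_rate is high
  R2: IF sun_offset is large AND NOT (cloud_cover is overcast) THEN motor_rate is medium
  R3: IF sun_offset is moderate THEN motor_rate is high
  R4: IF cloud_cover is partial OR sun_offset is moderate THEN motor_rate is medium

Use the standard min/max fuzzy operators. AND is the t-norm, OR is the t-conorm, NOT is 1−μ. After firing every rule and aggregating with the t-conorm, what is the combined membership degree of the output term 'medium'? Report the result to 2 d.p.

R1: ¬moderate=1−0.05=0.95, ¬clear=1−0.83=0.17; AND[min(a, b)] → w = 0.17
R2: large=0.94, ¬overcast=1−0.69=0.31; AND[min(a, b)] → w = 0.31
R3: moderate=0.05 → w = 0.05
R4: partial=0.66, moderate=0.05; OR[max(a, b)] → w = 0.66
Rules with consequent 'medium': {R2, R4} → strengths 0.31, 0.66
Aggregate via t-conorm [max(a, b)]: 0.66

0.66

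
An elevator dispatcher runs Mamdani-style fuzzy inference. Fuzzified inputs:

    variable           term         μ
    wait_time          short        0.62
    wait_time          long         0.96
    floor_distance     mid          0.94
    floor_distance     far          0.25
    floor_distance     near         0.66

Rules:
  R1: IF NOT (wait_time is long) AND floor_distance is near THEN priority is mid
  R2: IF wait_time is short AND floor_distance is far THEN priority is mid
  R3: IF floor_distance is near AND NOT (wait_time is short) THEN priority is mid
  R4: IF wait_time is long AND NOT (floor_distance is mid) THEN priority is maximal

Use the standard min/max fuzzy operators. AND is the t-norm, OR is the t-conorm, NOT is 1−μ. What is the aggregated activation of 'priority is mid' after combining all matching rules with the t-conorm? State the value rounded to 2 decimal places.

R1: ¬long=1−0.96=0.04, near=0.66; AND[min(a, b)] → w = 0.04
R2: short=0.62, far=0.25; AND[min(a, b)] → w = 0.25
R3: near=0.66, ¬short=1−0.62=0.38; AND[min(a, b)] → w = 0.38
R4: long=0.96, ¬mid=1−0.94=0.06; AND[min(a, b)] → w = 0.06
Rules with consequent 'mid': {R1, R2, R3} → strengths 0.04, 0.25, 0.38
Aggregate via t-conorm [max(a, b)]: 0.38

0.38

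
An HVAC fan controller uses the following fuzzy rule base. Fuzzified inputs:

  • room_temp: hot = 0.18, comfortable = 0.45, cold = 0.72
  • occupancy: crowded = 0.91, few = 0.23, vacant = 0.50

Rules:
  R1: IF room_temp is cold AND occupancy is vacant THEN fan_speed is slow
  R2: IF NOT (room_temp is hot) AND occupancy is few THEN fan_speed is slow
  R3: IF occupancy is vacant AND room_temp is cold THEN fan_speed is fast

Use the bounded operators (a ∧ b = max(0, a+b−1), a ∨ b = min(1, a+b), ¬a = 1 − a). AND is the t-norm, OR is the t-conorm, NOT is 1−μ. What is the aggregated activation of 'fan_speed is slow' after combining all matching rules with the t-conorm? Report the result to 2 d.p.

0.27

R1: cold=0.72, vacant=0.50; AND[max(0, a+b−1)] → w = 0.22
R2: ¬hot=1−0.18=0.82, few=0.23; AND[max(0, a+b−1)] → w = 0.05
R3: vacant=0.50, cold=0.72; AND[max(0, a+b−1)] → w = 0.22
Rules with consequent 'slow': {R1, R2} → strengths 0.22, 0.05
Aggregate via t-conorm [min(1, a+b)]: 0.27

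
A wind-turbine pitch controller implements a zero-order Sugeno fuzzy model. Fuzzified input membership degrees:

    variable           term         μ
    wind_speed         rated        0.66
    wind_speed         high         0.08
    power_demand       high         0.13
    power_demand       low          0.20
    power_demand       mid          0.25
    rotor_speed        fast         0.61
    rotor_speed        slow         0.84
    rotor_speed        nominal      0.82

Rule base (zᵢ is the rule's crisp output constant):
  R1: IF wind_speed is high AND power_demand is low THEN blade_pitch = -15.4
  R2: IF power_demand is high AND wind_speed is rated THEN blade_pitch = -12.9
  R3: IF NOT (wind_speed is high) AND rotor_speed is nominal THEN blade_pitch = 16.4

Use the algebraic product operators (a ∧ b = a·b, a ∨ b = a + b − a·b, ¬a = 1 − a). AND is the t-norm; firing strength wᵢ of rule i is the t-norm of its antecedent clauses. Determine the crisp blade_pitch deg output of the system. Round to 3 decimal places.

12.870

R1 (z=-15.4): high=0.08, low=0.20; AND[a·b] → w = 0.0160
R2 (z=-12.9): high=0.13, rated=0.66; AND[a·b] → w = 0.0858
R3 (z=16.4): ¬high=1−0.08=0.92, nominal=0.82; AND[a·b] → w = 0.7544
Weighted average = (0.0160·-15.4 + 0.0858·-12.9 + 0.7544·16.4) / (0.0160 + 0.0858 + 0.7544)
  = 11.0189 / 0.8562 = 12.870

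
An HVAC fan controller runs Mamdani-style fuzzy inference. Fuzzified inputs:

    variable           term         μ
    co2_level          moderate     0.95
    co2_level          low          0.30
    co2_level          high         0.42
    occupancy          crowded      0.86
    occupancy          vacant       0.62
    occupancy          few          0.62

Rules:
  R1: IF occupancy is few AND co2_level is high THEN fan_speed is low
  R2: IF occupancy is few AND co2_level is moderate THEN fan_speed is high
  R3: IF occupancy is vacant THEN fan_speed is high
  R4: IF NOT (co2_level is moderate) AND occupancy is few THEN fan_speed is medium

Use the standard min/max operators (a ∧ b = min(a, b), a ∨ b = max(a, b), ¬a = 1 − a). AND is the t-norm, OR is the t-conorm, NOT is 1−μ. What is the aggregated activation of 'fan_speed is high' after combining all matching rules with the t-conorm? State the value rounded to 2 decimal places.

R1: few=0.62, high=0.42; AND[min(a, b)] → w = 0.42
R2: few=0.62, moderate=0.95; AND[min(a, b)] → w = 0.62
R3: vacant=0.62 → w = 0.62
R4: ¬moderate=1−0.95=0.05, few=0.62; AND[min(a, b)] → w = 0.05
Rules with consequent 'high': {R2, R3} → strengths 0.62, 0.62
Aggregate via t-conorm [max(a, b)]: 0.62

0.62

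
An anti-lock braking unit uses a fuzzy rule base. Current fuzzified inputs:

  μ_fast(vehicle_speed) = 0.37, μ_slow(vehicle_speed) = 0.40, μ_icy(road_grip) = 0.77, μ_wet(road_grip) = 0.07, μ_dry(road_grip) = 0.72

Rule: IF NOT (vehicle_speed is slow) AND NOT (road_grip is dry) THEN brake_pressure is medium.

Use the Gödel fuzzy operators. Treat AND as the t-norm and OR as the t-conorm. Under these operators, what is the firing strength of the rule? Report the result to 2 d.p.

firing strength: ¬slow=1−0.40=0.60, ¬dry=1−0.72=0.28; AND[min(a, b)] → w = 0.28

0.28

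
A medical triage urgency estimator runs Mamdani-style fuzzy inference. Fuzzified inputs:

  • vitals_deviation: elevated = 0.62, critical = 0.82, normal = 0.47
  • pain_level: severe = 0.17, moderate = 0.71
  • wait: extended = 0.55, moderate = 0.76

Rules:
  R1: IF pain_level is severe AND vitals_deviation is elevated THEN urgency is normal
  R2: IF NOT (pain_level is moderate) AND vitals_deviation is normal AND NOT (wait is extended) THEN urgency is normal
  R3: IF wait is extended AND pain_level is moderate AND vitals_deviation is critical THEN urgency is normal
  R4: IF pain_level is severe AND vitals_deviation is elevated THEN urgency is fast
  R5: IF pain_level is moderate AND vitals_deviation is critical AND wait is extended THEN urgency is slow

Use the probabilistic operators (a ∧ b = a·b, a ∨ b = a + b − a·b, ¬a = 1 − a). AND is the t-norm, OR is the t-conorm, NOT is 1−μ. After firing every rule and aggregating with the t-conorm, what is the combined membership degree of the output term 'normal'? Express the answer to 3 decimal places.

0.429

R1: severe=0.17, elevated=0.62; AND[a·b] → w = 0.1054
R2: ¬moderate=1−0.71=0.29, normal=0.47, ¬extended=1−0.55=0.45; AND[a·b] → w = 0.0613
R3: extended=0.55, moderate=0.71, critical=0.82; AND[a·b] → w = 0.3202
R4: severe=0.17, elevated=0.62; AND[a·b] → w = 0.1054
R5: moderate=0.71, critical=0.82, extended=0.55; AND[a·b] → w = 0.3202
Rules with consequent 'normal': {R1, R2, R3} → strengths 0.1054, 0.0613, 0.3202
Aggregate via t-conorm [a + b − a·b]: 0.4292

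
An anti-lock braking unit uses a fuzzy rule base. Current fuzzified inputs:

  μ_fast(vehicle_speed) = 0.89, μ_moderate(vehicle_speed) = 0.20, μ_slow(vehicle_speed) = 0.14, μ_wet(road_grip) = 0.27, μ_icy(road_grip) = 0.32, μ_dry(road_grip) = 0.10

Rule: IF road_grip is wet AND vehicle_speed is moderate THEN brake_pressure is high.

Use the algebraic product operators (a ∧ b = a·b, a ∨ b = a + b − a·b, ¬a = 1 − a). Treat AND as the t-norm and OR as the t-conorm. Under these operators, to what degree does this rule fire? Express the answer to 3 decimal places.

firing strength: wet=0.27, moderate=0.20; AND[a·b] → w = 0.0540

0.054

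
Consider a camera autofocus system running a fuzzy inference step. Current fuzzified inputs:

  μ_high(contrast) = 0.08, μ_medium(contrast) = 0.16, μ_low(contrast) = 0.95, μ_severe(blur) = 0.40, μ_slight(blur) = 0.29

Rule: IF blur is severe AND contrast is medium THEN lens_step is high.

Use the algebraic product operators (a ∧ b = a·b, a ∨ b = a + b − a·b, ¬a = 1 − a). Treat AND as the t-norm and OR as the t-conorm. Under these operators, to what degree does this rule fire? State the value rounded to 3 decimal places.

firing strength: severe=0.40, medium=0.16; AND[a·b] → w = 0.0640

0.064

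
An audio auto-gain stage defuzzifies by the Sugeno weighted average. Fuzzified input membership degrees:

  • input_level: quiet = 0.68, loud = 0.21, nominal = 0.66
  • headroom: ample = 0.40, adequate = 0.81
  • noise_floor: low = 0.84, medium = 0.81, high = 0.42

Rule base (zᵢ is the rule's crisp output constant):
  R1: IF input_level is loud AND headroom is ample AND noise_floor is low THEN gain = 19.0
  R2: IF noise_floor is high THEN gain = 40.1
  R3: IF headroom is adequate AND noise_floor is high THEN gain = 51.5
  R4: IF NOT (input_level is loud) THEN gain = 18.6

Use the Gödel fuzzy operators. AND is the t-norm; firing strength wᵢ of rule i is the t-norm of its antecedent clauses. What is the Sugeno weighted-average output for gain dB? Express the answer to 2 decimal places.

R1 (z=19.0): loud=0.21, ample=0.40, low=0.84; AND[min(a, b)] → w = 0.21
R2 (z=40.1): high=0.42 → w = 0.42
R3 (z=51.5): adequate=0.81, high=0.42; AND[min(a, b)] → w = 0.42
R4 (z=18.6): ¬loud=1−0.21=0.79 → w = 0.79
Weighted average = (0.21·19.0 + 0.42·40.1 + 0.42·51.5 + 0.79·18.6) / (0.21 + 0.42 + 0.42 + 0.79)
  = 57.1560 / 1.8400 = 31.06

31.06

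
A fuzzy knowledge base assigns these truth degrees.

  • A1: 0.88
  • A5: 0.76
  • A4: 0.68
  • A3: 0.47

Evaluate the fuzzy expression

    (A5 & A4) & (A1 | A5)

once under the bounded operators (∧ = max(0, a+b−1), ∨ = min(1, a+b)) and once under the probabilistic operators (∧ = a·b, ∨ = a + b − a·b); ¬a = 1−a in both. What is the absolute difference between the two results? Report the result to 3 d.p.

Under bounded:
  A5 & A4 = max(0, a+b−1) on (0.76, 0.68) = 0.44
  A1 | A5 = min(1, a+b) on (0.88, 0.76) = 1.00
  (A5 & A4) & (A1 | A5) = max(0, a+b−1) on (0.44, 1.00) = 0.44
  → value = 0.4400
Under probabilistic:
  A5 & A4 = a·b on (0.7600, 0.6800) = 0.5168
  A1 | A5 = a + b − a·b on (0.8800, 0.7600) = 0.9712
  (A5 & A4) & (A1 | A5) = a·b on (0.5168, 0.9712) = 0.5019
  → value = 0.5019
|0.4400 − 0.5019| = 0.062

0.062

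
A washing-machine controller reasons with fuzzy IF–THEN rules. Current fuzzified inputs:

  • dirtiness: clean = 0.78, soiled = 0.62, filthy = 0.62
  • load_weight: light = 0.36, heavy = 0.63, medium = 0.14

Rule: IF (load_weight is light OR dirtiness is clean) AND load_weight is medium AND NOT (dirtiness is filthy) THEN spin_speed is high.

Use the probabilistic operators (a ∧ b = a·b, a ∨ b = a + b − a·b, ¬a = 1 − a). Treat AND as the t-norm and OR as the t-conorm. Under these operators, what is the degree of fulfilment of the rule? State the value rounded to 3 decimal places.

firing strength: (light=0.36 OR clean=0.78) = 0.8592; AND[a·b] with medium=0.14, ¬filthy=1−0.62=0.38 → w = 0.0457

0.046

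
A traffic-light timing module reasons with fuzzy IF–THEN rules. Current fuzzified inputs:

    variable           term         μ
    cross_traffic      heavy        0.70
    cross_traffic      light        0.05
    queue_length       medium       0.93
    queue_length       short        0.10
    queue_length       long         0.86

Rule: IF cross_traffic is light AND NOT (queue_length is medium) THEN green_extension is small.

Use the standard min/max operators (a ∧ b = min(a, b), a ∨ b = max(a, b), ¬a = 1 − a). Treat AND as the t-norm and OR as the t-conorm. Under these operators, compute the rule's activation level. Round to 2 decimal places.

firing strength: light=0.05, ¬medium=1−0.93=0.07; AND[min(a, b)] → w = 0.05

0.05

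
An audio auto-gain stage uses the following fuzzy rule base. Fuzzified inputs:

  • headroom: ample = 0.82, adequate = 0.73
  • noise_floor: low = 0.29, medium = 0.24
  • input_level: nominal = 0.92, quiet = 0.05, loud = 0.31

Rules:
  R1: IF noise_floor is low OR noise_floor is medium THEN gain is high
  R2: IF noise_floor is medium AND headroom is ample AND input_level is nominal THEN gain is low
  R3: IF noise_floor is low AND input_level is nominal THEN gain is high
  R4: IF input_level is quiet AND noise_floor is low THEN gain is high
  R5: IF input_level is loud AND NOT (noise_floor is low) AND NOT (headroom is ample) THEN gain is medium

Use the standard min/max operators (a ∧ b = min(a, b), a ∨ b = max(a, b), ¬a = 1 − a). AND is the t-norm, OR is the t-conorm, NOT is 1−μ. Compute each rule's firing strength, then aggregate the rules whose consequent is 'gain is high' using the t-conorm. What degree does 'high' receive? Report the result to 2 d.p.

0.29

R1: low=0.29, medium=0.24; OR[max(a, b)] → w = 0.29
R2: medium=0.24, ample=0.82, nominal=0.92; AND[min(a, b)] → w = 0.24
R3: low=0.29, nominal=0.92; AND[min(a, b)] → w = 0.29
R4: quiet=0.05, low=0.29; AND[min(a, b)] → w = 0.05
R5: loud=0.31, ¬low=1−0.29=0.71, ¬ample=1−0.82=0.18; AND[min(a, b)] → w = 0.18
Rules with consequent 'high': {R1, R3, R4} → strengths 0.29, 0.29, 0.05
Aggregate via t-conorm [max(a, b)]: 0.29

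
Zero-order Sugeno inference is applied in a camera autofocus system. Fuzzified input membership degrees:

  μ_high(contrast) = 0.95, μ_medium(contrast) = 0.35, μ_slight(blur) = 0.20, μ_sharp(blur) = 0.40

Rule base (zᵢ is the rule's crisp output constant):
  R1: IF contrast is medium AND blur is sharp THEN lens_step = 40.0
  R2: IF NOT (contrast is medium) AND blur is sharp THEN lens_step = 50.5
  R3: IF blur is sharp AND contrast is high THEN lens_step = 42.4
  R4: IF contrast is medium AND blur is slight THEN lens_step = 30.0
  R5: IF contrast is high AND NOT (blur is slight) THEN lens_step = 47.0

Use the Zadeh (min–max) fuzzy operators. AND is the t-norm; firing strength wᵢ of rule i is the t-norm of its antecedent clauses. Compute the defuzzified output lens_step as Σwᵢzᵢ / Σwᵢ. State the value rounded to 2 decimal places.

44.07

R1 (z=40.0): medium=0.35, sharp=0.40; AND[min(a, b)] → w = 0.35
R2 (z=50.5): ¬medium=1−0.35=0.65, sharp=0.40; AND[min(a, b)] → w = 0.40
R3 (z=42.4): sharp=0.40, high=0.95; AND[min(a, b)] → w = 0.40
R4 (z=30.0): medium=0.35, slight=0.20; AND[min(a, b)] → w = 0.20
R5 (z=47.0): high=0.95, ¬slight=1−0.20=0.80; AND[min(a, b)] → w = 0.80
Weighted average = (0.35·40.0 + 0.40·50.5 + 0.40·42.4 + 0.20·30.0 + 0.80·47.0) / (0.35 + 0.40 + 0.40 + 0.20 + 0.80)
  = 94.7600 / 2.1500 = 44.07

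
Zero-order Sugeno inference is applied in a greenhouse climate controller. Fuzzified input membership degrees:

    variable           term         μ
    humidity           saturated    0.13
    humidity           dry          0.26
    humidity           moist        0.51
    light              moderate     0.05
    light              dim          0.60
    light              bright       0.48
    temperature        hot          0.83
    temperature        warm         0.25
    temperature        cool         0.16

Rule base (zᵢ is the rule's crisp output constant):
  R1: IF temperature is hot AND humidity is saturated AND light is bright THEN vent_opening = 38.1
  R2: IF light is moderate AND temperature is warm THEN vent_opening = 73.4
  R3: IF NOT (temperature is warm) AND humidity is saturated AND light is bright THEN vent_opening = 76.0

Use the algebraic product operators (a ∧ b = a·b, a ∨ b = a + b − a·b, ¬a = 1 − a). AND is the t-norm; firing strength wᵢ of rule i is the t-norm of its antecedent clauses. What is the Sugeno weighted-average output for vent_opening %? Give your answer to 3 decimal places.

58.038

R1 (z=38.1): hot=0.83, saturated=0.13, bright=0.48; AND[a·b] → w = 0.0518
R2 (z=73.4): moderate=0.05, warm=0.25; AND[a·b] → w = 0.0125
R3 (z=76.0): ¬warm=1−0.25=0.75, saturated=0.13, bright=0.48; AND[a·b] → w = 0.0468
Weighted average = (0.0518·38.1 + 0.0125·73.4 + 0.0468·76.0) / (0.0518 + 0.0125 + 0.0468)
  = 6.4476 / 0.1111 = 58.038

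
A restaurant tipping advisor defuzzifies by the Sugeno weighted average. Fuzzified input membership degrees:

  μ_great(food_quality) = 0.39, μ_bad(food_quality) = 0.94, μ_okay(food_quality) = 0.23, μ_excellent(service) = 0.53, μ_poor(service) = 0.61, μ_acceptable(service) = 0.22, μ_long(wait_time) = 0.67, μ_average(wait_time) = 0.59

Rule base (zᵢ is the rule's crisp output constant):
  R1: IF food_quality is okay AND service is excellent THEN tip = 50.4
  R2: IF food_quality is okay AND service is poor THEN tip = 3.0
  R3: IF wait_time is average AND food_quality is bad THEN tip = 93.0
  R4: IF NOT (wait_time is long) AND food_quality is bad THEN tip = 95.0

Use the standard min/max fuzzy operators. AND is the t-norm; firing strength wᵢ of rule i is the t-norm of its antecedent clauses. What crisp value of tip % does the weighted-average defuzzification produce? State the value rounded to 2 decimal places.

R1 (z=50.4): okay=0.23, excellent=0.53; AND[min(a, b)] → w = 0.23
R2 (z=3.0): okay=0.23, poor=0.61; AND[min(a, b)] → w = 0.23
R3 (z=93.0): average=0.59, bad=0.94; AND[min(a, b)] → w = 0.59
R4 (z=95.0): ¬long=1−0.67=0.33, bad=0.94; AND[min(a, b)] → w = 0.33
Weighted average = (0.23·50.4 + 0.23·3.0 + 0.59·93.0 + 0.33·95.0) / (0.23 + 0.23 + 0.59 + 0.33)
  = 98.5020 / 1.3800 = 71.38

71.38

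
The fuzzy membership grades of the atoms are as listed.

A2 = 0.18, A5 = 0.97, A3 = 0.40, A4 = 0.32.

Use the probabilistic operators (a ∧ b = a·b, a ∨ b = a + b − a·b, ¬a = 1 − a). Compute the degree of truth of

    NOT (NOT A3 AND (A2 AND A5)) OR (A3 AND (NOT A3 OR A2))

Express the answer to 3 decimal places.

NOT A3 = 1 − 0.4000 = 0.6000
A2 AND A5 = a·b on (0.1800, 0.9700) = 0.1746
NOT A3 AND (A2 AND A5) = a·b on (0.6000, 0.1746) = 0.1048
NOT (NOT A3 AND (A2 AND A5)) = 1 − 0.1048 = 0.8952
NOT A3 = 1 − 0.4000 = 0.6000
NOT A3 OR A2 = a + b − a·b on (0.6000, 0.1800) = 0.6720
A3 AND (NOT A3 OR A2) = a·b on (0.4000, 0.6720) = 0.2688
NOT (NOT A3 AND (A2 AND A5)) OR (A3 AND (NOT A3 OR A2)) = a + b − a·b on (0.8952, 0.2688) = 0.9234

0.923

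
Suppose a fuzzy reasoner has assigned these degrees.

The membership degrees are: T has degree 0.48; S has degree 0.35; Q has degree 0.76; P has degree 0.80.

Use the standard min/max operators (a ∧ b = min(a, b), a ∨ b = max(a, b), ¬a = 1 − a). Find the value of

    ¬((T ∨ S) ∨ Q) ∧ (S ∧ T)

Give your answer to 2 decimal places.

0.24

T ∨ S = max(a, b) on (0.48, 0.35) = 0.48
(T ∨ S) ∨ Q = max(a, b) on (0.48, 0.76) = 0.76
¬((T ∨ S) ∨ Q) = 1 − 0.76 = 0.24
S ∧ T = min(a, b) on (0.35, 0.48) = 0.35
¬((T ∨ S) ∨ Q) ∧ (S ∧ T) = min(a, b) on (0.24, 0.35) = 0.24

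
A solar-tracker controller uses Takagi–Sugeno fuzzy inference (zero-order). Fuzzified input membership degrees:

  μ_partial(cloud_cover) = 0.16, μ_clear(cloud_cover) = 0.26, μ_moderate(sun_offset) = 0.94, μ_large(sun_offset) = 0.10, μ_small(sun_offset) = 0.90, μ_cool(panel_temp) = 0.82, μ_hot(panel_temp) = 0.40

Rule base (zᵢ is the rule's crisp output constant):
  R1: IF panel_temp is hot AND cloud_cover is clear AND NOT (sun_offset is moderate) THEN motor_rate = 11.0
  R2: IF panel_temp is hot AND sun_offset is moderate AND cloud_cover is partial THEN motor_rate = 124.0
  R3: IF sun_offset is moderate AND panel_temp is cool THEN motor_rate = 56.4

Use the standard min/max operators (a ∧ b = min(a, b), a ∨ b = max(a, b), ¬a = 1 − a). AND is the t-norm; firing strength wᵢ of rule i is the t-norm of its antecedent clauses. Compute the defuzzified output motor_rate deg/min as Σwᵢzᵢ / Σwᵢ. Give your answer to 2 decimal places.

64.18

R1 (z=11.0): hot=0.40, clear=0.26, ¬moderate=1−0.94=0.06; AND[min(a, b)] → w = 0.06
R2 (z=124.0): hot=0.40, moderate=0.94, partial=0.16; AND[min(a, b)] → w = 0.16
R3 (z=56.4): moderate=0.94, cool=0.82; AND[min(a, b)] → w = 0.82
Weighted average = (0.06·11.0 + 0.16·124.0 + 0.82·56.4) / (0.06 + 0.16 + 0.82)
  = 66.7480 / 1.0400 = 64.18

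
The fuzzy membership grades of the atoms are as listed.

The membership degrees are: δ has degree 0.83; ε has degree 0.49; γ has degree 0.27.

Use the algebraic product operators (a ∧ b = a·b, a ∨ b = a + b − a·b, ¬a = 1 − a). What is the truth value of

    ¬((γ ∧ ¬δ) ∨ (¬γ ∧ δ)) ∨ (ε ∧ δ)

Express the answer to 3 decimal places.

0.630

¬δ = 1 − 0.8300 = 0.1700
γ ∧ ¬δ = a·b on (0.2700, 0.1700) = 0.0459
¬γ = 1 − 0.2700 = 0.7300
¬γ ∧ δ = a·b on (0.7300, 0.8300) = 0.6059
(γ ∧ ¬δ) ∨ (¬γ ∧ δ) = a + b − a·b on (0.0459, 0.6059) = 0.6240
¬((γ ∧ ¬δ) ∨ (¬γ ∧ δ)) = 1 − 0.6240 = 0.3760
ε ∧ δ = a·b on (0.4900, 0.8300) = 0.4067
¬((γ ∧ ¬δ) ∨ (¬γ ∧ δ)) ∨ (ε ∧ δ) = a + b − a·b on (0.3760, 0.4067) = 0.6298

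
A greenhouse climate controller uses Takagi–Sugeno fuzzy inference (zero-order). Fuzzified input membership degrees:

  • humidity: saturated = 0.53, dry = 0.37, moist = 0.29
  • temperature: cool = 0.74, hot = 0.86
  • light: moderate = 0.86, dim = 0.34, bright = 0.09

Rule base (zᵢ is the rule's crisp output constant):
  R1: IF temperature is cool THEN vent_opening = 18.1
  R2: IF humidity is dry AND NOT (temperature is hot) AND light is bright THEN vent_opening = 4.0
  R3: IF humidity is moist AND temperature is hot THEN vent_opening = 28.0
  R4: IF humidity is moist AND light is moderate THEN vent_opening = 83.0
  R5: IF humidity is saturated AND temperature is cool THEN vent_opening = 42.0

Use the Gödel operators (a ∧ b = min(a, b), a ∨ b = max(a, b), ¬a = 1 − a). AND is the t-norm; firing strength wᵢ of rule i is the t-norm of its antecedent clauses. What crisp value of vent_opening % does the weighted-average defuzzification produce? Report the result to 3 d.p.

R1 (z=18.1): cool=0.74 → w = 0.74
R2 (z=4.0): dry=0.37, ¬hot=1−0.86=0.14, bright=0.09; AND[min(a, b)] → w = 0.09
R3 (z=28.0): moist=0.29, hot=0.86; AND[min(a, b)] → w = 0.29
R4 (z=83.0): moist=0.29, moderate=0.86; AND[min(a, b)] → w = 0.29
R5 (z=42.0): saturated=0.53, cool=0.74; AND[min(a, b)] → w = 0.53
Weighted average = (0.74·18.1 + 0.09·4.0 + 0.29·28.0 + 0.29·83.0 + 0.53·42.0) / (0.74 + 0.09 + 0.29 + 0.29 + 0.53)
  = 68.2040 / 1.9400 = 35.157

35.157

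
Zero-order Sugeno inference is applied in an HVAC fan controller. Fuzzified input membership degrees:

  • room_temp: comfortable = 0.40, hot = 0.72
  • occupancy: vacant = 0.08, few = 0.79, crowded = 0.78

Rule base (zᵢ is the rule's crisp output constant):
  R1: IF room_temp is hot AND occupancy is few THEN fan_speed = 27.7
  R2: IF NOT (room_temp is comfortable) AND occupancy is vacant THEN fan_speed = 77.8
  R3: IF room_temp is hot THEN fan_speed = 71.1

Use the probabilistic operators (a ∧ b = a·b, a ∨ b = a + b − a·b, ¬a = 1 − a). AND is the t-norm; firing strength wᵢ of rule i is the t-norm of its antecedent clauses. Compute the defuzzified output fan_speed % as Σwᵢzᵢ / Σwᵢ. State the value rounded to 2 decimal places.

R1 (z=27.7): hot=0.72, few=0.79; AND[a·b] → w = 0.5688
R2 (z=77.8): ¬comfortable=1−0.40=0.60, vacant=0.08; AND[a·b] → w = 0.0480
R3 (z=71.1): hot=0.72 → w = 0.7200
Weighted average = (0.5688·27.7 + 0.0480·77.8 + 0.7200·71.1) / (0.5688 + 0.0480 + 0.7200)
  = 70.6822 / 1.3368 = 52.87

52.87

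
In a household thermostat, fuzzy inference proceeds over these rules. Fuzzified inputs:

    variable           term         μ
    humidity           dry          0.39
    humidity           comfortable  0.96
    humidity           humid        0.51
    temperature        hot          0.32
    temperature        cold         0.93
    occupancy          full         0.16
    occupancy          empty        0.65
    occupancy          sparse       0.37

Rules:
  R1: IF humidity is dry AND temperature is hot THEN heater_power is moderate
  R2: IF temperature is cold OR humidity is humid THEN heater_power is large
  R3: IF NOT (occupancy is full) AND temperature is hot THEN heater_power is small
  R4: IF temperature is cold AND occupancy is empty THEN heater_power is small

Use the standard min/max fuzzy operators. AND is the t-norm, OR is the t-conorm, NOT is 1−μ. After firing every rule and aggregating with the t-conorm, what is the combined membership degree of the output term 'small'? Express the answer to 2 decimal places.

R1: dry=0.39, hot=0.32; AND[min(a, b)] → w = 0.32
R2: cold=0.93, humid=0.51; OR[max(a, b)] → w = 0.93
R3: ¬full=1−0.16=0.84, hot=0.32; AND[min(a, b)] → w = 0.32
R4: cold=0.93, empty=0.65; AND[min(a, b)] → w = 0.65
Rules with consequent 'small': {R3, R4} → strengths 0.32, 0.65
Aggregate via t-conorm [max(a, b)]: 0.65

0.65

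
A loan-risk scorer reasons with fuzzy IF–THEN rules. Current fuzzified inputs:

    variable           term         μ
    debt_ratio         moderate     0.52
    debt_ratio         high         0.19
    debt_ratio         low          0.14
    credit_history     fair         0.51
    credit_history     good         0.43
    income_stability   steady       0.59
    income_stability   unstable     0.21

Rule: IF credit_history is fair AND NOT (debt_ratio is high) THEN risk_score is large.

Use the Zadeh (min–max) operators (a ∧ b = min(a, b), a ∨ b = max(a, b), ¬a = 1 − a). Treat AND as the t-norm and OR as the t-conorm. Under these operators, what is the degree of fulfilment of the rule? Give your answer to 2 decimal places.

firing strength: fair=0.51, ¬high=1−0.19=0.81; AND[min(a, b)] → w = 0.51

0.51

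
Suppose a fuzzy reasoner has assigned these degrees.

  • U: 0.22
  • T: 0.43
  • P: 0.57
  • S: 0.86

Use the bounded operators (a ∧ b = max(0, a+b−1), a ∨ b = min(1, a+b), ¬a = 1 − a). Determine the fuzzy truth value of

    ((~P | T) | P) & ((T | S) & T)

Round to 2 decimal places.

0.43

~P = 1 − 0.57 = 0.43
~P | T = min(1, a+b) on (0.43, 0.43) = 0.86
(~P | T) | P = min(1, a+b) on (0.86, 0.57) = 1.00
T | S = min(1, a+b) on (0.43, 0.86) = 1.00
(T | S) & T = max(0, a+b−1) on (1.00, 0.43) = 0.43
((~P | T) | P) & ((T | S) & T) = max(0, a+b−1) on (1.00, 0.43) = 0.43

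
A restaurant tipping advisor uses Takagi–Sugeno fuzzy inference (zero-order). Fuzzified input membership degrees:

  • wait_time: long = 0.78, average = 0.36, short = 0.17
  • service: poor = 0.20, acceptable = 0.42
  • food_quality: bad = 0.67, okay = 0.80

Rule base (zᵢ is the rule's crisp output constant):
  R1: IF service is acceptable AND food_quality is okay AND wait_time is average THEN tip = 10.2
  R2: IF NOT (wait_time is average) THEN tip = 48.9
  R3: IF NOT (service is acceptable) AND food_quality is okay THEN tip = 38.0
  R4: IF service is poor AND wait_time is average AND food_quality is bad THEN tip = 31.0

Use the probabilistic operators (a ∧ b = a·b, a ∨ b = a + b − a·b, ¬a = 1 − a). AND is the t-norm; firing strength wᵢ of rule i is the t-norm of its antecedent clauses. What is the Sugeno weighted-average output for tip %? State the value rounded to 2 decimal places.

40.57

R1 (z=10.2): acceptable=0.42, okay=0.80, average=0.36; AND[a·b] → w = 0.1210
R2 (z=48.9): ¬average=1−0.36=0.64 → w = 0.6400
R3 (z=38.0): ¬acceptable=1−0.42=0.58, okay=0.80; AND[a·b] → w = 0.4640
R4 (z=31.0): poor=0.20, average=0.36, bad=0.67; AND[a·b] → w = 0.0482
Weighted average = (0.1210·10.2 + 0.6400·48.9 + 0.4640·38.0 + 0.0482·31.0) / (0.1210 + 0.6400 + 0.4640 + 0.0482)
  = 51.6572 / 1.2732 = 40.57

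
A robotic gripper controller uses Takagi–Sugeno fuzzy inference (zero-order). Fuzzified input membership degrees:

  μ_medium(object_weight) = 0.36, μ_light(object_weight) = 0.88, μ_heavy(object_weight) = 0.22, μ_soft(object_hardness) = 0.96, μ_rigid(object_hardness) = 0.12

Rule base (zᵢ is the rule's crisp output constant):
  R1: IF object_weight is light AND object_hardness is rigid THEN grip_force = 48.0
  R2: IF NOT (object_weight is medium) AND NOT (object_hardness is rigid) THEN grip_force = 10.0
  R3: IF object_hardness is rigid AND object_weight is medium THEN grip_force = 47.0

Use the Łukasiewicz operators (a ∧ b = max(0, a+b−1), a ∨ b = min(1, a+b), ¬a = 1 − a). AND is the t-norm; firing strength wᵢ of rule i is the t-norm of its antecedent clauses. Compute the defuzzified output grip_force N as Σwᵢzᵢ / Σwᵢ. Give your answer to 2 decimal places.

10.00

R1 (z=48.0): light=0.88, rigid=0.12; AND[max(0, a+b−1)] → w = 0.00
R2 (z=10.0): ¬medium=1−0.36=0.64, ¬rigid=1−0.12=0.88; AND[max(0, a+b−1)] → w = 0.52
R3 (z=47.0): rigid=0.12, medium=0.36; AND[max(0, a+b−1)] → w = 0.00
Weighted average = (0.00·48.0 + 0.52·10.0 + 0.00·47.0) / (0.00 + 0.52 + 0.00)
  = 5.2000 / 0.5200 = 10.00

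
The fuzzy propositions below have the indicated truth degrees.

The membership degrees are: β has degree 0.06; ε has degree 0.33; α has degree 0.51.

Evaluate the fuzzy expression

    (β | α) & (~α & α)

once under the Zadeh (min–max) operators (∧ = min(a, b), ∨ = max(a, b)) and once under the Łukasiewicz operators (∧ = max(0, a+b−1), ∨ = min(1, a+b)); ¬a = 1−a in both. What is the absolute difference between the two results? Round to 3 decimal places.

Under Zadeh (min–max):
  β | α = max(a, b) on (0.06, 0.51) = 0.51
  ~α = 1 − 0.51 = 0.49
  ~α & α = min(a, b) on (0.49, 0.51) = 0.49
  (β | α) & (~α & α) = min(a, b) on (0.51, 0.49) = 0.49
  → value = 0.4900
Under Łukasiewicz:
  β | α = min(1, a+b) on (0.06, 0.51) = 0.57
  ~α = 1 − 0.51 = 0.49
  ~α & α = max(0, a+b−1) on (0.49, 0.51) = 0.00
  (β | α) & (~α & α) = max(0, a+b−1) on (0.57, 0.00) = 0.00
  → value = 0.0000
|0.4900 − 0.0000| = 0.490

0.490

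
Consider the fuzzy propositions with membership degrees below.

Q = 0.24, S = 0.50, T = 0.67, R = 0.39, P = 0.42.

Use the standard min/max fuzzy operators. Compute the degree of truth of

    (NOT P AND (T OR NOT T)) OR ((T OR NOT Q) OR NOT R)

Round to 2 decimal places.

NOT P = 1 − 0.42 = 0.58
NOT T = 1 − 0.67 = 0.33
T OR NOT T = max(a, b) on (0.67, 0.33) = 0.67
NOT P AND (T OR NOT T) = min(a, b) on (0.58, 0.67) = 0.58
NOT Q = 1 − 0.24 = 0.76
T OR NOT Q = max(a, b) on (0.67, 0.76) = 0.76
NOT R = 1 − 0.39 = 0.61
(T OR NOT Q) OR NOT R = max(a, b) on (0.76, 0.61) = 0.76
(NOT P AND (T OR NOT T)) OR ((T OR NOT Q) OR NOT R) = max(a, b) on (0.58, 0.76) = 0.76

0.76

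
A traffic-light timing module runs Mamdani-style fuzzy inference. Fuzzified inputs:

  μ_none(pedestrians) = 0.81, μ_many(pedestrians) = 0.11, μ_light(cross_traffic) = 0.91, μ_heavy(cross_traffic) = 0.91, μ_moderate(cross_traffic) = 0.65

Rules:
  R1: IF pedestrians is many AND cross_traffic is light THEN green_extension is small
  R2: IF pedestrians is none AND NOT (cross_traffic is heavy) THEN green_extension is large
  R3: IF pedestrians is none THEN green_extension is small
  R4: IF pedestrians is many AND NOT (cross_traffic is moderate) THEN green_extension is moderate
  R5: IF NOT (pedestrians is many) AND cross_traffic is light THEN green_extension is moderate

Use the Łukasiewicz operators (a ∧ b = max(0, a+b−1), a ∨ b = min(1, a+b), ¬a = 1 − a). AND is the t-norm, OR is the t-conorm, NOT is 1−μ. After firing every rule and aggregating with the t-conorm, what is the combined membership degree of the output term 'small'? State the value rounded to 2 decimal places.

0.83

R1: many=0.11, light=0.91; AND[max(0, a+b−1)] → w = 0.02
R2: none=0.81, ¬heavy=1−0.91=0.09; AND[max(0, a+b−1)] → w = 0.00
R3: none=0.81 → w = 0.81
R4: many=0.11, ¬moderate=1−0.65=0.35; AND[max(0, a+b−1)] → w = 0.00
R5: ¬many=1−0.11=0.89, light=0.91; AND[max(0, a+b−1)] → w = 0.80
Rules with consequent 'small': {R1, R3} → strengths 0.02, 0.81
Aggregate via t-conorm [min(1, a+b)]: 0.83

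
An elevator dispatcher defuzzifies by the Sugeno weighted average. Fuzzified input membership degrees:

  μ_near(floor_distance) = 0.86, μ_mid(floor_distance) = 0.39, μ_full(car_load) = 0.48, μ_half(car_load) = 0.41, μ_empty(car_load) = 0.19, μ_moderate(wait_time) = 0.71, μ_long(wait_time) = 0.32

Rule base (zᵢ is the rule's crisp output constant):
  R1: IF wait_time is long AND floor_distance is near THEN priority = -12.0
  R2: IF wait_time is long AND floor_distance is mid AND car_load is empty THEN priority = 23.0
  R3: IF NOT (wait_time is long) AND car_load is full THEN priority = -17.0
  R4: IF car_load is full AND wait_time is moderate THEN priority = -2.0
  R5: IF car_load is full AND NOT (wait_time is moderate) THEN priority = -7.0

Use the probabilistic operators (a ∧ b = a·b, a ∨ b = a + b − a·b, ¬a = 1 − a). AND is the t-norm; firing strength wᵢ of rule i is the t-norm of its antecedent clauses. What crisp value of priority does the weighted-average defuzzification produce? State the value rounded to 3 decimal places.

-9.013

R1 (z=-12.0): long=0.32, near=0.86; AND[a·b] → w = 0.2752
R2 (z=23.0): long=0.32, mid=0.39, empty=0.19; AND[a·b] → w = 0.0237
R3 (z=-17.0): ¬long=1−0.32=0.68, full=0.48; AND[a·b] → w = 0.3264
R4 (z=-2.0): full=0.48, moderate=0.71; AND[a·b] → w = 0.3408
R5 (z=-7.0): full=0.48, ¬moderate=1−0.71=0.29; AND[a·b] → w = 0.1392
Weighted average = (0.2752·-12.0 + 0.0237·23.0 + 0.3264·-17.0 + 0.3408·-2.0 + 0.1392·-7.0) / (0.2752 + 0.0237 + 0.3264 + 0.3408 + 0.1392)
  = -9.9618 / 1.1053 = -9.013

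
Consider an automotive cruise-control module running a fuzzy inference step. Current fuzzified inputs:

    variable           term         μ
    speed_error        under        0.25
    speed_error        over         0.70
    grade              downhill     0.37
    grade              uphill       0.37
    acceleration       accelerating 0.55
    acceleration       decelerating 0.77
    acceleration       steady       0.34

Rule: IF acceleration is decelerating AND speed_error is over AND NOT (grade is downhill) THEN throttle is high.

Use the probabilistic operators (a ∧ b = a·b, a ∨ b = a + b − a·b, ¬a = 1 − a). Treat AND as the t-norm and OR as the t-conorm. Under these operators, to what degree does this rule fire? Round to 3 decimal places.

firing strength: decelerating=0.77, over=0.70, ¬downhill=1−0.37=0.63; AND[a·b] → w = 0.3396

0.340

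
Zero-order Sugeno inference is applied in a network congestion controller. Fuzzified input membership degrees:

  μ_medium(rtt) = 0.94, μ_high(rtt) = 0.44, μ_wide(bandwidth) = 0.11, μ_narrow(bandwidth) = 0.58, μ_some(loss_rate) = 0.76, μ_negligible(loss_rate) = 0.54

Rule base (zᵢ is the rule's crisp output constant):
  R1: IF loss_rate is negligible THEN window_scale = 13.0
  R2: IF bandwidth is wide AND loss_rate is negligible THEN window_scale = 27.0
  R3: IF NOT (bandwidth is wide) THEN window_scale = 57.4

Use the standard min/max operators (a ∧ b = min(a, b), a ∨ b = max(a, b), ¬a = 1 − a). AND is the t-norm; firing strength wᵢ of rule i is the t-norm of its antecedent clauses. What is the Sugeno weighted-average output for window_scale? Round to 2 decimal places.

R1 (z=13.0): negligible=0.54 → w = 0.54
R2 (z=27.0): wide=0.11, negligible=0.54; AND[min(a, b)] → w = 0.11
R3 (z=57.4): ¬wide=1−0.11=0.89 → w = 0.89
Weighted average = (0.54·13.0 + 0.11·27.0 + 0.89·57.4) / (0.54 + 0.11 + 0.89)
  = 61.0760 / 1.5400 = 39.66

39.66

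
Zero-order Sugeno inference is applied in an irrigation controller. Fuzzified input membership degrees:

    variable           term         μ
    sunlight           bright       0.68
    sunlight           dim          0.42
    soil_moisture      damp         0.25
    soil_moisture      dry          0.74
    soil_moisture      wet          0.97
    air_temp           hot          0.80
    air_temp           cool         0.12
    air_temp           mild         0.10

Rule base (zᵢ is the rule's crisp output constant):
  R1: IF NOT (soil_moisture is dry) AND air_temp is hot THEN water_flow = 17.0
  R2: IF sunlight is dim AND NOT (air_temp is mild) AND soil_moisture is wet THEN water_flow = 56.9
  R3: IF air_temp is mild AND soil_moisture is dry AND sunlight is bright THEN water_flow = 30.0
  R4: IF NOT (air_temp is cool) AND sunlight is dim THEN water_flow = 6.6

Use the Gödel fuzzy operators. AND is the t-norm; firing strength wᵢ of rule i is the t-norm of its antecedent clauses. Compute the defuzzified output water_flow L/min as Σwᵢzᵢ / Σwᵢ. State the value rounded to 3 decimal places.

28.408

R1 (z=17.0): ¬dry=1−0.74=0.26, hot=0.80; AND[min(a, b)] → w = 0.26
R2 (z=56.9): dim=0.42, ¬mild=1−0.10=0.90, wet=0.97; AND[min(a, b)] → w = 0.42
R3 (z=30.0): mild=0.10, dry=0.74, bright=0.68; AND[min(a, b)] → w = 0.10
R4 (z=6.6): ¬cool=1−0.12=0.88, dim=0.42; AND[min(a, b)] → w = 0.42
Weighted average = (0.26·17.0 + 0.42·56.9 + 0.10·30.0 + 0.42·6.6) / (0.26 + 0.42 + 0.10 + 0.42)
  = 34.0900 / 1.2000 = 28.408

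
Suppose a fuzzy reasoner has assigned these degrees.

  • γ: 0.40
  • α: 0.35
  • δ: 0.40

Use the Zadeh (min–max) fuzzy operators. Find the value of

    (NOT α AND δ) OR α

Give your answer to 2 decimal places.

NOT α = 1 − 0.35 = 0.65
NOT α AND δ = min(a, b) on (0.65, 0.40) = 0.40
(NOT α AND δ) OR α = max(a, b) on (0.40, 0.35) = 0.40

0.40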